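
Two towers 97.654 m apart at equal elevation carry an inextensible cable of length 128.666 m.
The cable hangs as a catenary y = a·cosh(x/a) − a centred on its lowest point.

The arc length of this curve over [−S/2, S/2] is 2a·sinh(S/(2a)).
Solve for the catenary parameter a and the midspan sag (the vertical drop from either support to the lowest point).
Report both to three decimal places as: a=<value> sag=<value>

a=36.948 sag=37.240

seed: a₀ = √(S³/(24(L−S))) = √(97.654³/(24·31.012)) = 35.372402
iter 1: u=1.380370  f(a)=+3.092e+00  f'(a)=-2.111e+00  a ← 35.372402 − (+3.092e+00/-2.111e+00) = 36.837119
iter 2: u=1.325484  f(a)=+2.024e-01  f'(a)=-1.843e+00  a ← 36.837119 − (+2.024e-01/-1.843e+00) = 36.946964
iter 3: u=1.321543  f(a)=+1.002e-03  f'(a)=-1.825e+00  a ← 36.946964 − (+1.002e-03/-1.825e+00) = 36.947513
iter 4: u=1.321523  f(a)=+2.482e-08  f'(a)=-1.825e+00  a ← 36.947513 − (+2.482e-08/-1.825e+00) = 36.947513
iter 5: u=1.321523  f(a)=+0.000e+00  f'(a)=-1.825e+00  a ← 36.947513 − (+0.000e+00/-1.825e+00) = 36.947513
converged: |Δa| < 1e-12 after 5 iterations
sag = a·(cosh(S/(2a)) − 1) = 36.947513·(cosh(1.321523) − 1) = 37.240448
T_max/T_min = cosh(S/(2a)) = 2.007928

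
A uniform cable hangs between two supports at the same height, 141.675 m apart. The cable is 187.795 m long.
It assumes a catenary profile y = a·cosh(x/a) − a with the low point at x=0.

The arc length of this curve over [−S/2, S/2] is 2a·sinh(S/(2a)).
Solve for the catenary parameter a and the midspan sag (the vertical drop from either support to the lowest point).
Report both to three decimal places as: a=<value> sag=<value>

a=52.996 sag=54.825

seed: a₀ = √(S³/(24(L−S))) = √(141.675³/(24·46.120)) = 50.686180
iter 1: u=1.397570  f(a)=+4.719e+00  f'(a)=-2.201e+00  a ← 50.686180 − (+4.719e+00/-2.201e+00) = 52.830369
iter 2: u=1.340848  f(a)=+3.160e-01  f'(a)=-1.915e+00  a ← 52.830369 − (+3.160e-01/-1.915e+00) = 52.995355
iter 3: u=1.336674  f(a)=+1.641e-03  f'(a)=-1.895e+00  a ← 52.995355 − (+1.641e-03/-1.895e+00) = 52.996221
iter 4: u=1.336652  f(a)=+4.480e-08  f'(a)=-1.895e+00  a ← 52.996221 − (+4.480e-08/-1.895e+00) = 52.996221
iter 5: u=1.336652  f(a)=-2.842e-14  f'(a)=-1.895e+00  a ← 52.996221 − (-2.842e-14/-1.895e+00) = 52.996221
converged: |Δa| < 1e-12 after 5 iterations
sag = a·(cosh(S/(2a)) − 1) = 52.996221·(cosh(1.336652) − 1) = 54.824649
T_max/T_min = cosh(S/(2a)) = 2.034501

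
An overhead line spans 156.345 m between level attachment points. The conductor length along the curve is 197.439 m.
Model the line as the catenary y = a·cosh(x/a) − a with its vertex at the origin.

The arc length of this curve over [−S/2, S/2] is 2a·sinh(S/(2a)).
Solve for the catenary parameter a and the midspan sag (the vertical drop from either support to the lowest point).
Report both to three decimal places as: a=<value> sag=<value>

a=64.568 sag=53.392

seed: a₀ = √(S³/(24(L−S))) = √(156.345³/(24·41.094)) = 62.248826
iter 1: u=1.255807  f(a)=+3.365e+00  f'(a)=-1.541e+00  a ← 62.248826 − (+3.365e+00/-1.541e+00) = 64.432857
iter 2: u=1.213240  f(a)=+1.852e-01  f'(a)=-1.375e+00  a ← 64.432857 − (+1.852e-01/-1.375e+00) = 64.567516
iter 3: u=1.210709  f(a)=+6.333e-04  f'(a)=-1.366e+00  a ← 64.567516 − (+6.333e-04/-1.366e+00) = 64.567980
iter 4: u=1.210701  f(a)=+7.462e-09  f'(a)=-1.366e+00  a ← 64.567980 − (+7.462e-09/-1.366e+00) = 64.567980
iter 5: u=1.210701  f(a)=-2.842e-14  f'(a)=-1.366e+00  a ← 64.567980 − (-2.842e-14/-1.366e+00) = 64.567980
converged: |Δa| < 1e-12 after 5 iterations
sag = a·(cosh(S/(2a)) − 1) = 64.567980·(cosh(1.210701) − 1) = 53.392029
T_max/T_min = cosh(S/(2a)) = 1.826912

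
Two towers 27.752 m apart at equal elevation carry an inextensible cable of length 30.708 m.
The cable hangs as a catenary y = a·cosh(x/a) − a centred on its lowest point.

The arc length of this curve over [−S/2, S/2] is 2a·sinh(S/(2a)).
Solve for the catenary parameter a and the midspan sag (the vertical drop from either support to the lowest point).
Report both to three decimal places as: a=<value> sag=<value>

seed: a₀ = √(S³/(24(L−S))) = √(27.752³/(24·2.956)) = 17.357357
iter 1: u=0.799430  f(a)=+9.591e-02  f'(a)=-3.629e-01  a ← 17.357357 − (+9.591e-02/-3.629e-01) = 17.621656
iter 2: u=0.787440  f(a)=+2.234e-03  f'(a)=-3.461e-01  a ← 17.621656 − (+2.234e-03/-3.461e-01) = 17.628111
iter 3: u=0.787152  f(a)=+1.277e-06  f'(a)=-3.457e-01  a ← 17.628111 − (+1.277e-06/-3.457e-01) = 17.628115
iter 4: u=0.787152  f(a)=+4.157e-13  f'(a)=-3.457e-01  a ← 17.628115 − (+4.157e-13/-3.457e-01) = 17.628115
converged: |Δa| < 1e-12 after 4 iterations
sag = a·(cosh(S/(2a)) − 1) = 17.628115·(cosh(0.787152) − 1) = 5.749134
T_max/T_min = cosh(S/(2a)) = 1.326134

a=17.628 sag=5.749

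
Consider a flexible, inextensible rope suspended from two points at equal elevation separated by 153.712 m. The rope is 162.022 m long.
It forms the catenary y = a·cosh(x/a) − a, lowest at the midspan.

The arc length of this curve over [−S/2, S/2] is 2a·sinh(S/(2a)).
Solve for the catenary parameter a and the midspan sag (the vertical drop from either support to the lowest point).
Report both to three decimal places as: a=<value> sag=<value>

a=136.025 sag=22.296

seed: a₀ = √(S³/(24(L−S))) = √(153.712³/(24·8.310)) = 134.944605
iter 1: u=0.569537  f(a)=+1.358e-01  f'(a)=-1.272e-01  a ← 134.944605 − (+1.358e-01/-1.272e-01) = 136.012365
iter 2: u=0.565066  f(a)=+1.629e-03  f'(a)=-1.242e-01  a ← 136.012365 − (+1.629e-03/-1.242e-01) = 136.025484
iter 3: u=0.565012  f(a)=+2.406e-07  f'(a)=-1.241e-01  a ← 136.025484 − (+2.406e-07/-1.241e-01) = 136.025486
iter 4: u=0.565012  f(a)=+2.842e-14  f'(a)=-1.241e-01  a ← 136.025486 − (+2.842e-14/-1.241e-01) = 136.025486
converged: |Δa| < 1e-12 after 4 iterations
sag = a·(cosh(S/(2a)) − 1) = 136.025486·(cosh(0.565012) − 1) = 22.296070
T_max/T_min = cosh(S/(2a)) = 1.163911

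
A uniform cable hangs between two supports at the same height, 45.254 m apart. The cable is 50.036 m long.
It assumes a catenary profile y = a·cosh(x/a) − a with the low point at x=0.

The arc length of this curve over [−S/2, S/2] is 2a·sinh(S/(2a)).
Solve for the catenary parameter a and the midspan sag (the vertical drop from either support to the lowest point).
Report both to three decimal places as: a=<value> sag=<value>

a=28.857 sag=9.335

seed: a₀ = √(S³/(24(L−S))) = √(45.254³/(24·4.782)) = 28.416792
iter 1: u=0.796255  f(a)=+1.539e-01  f'(a)=-3.584e-01  a ← 28.416792 − (+1.539e-01/-3.584e-01) = 28.846223
iter 2: u=0.784401  f(a)=+3.558e-03  f'(a)=-3.420e-01  a ← 28.846223 − (+3.558e-03/-3.420e-01) = 28.856627
iter 3: u=0.784118  f(a)=+2.002e-06  f'(a)=-3.416e-01  a ← 28.856627 − (+2.002e-06/-3.416e-01) = 28.856633
iter 4: u=0.784118  f(a)=+6.253e-13  f'(a)=-3.416e-01  a ← 28.856633 − (+6.253e-13/-3.416e-01) = 28.856633
converged: |Δa| < 1e-12 after 4 iterations
sag = a·(cosh(S/(2a)) − 1) = 28.856633·(cosh(0.784118) − 1) = 9.335062
T_max/T_min = cosh(S/(2a)) = 1.323498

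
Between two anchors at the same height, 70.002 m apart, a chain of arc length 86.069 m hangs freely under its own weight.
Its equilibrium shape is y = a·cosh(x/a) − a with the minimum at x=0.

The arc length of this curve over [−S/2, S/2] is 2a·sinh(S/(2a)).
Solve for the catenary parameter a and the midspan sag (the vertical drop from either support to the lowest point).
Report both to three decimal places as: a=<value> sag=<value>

a=30.803 sag=22.120

seed: a₀ = √(S³/(24(L−S))) = √(70.002³/(24·16.067)) = 29.825838
iter 1: u=1.173513  f(a)=+1.143e+00  f'(a)=-1.233e+00  a ← 29.825838 − (+1.143e+00/-1.233e+00) = 30.752902
iter 2: u=1.138137  f(a)=+5.547e-02  f'(a)=-1.116e+00  a ← 30.752902 − (+5.547e-02/-1.116e+00) = 30.802597
iter 3: u=1.136300  f(a)=+1.453e-04  f'(a)=-1.110e+00  a ← 30.802597 − (+1.453e-04/-1.110e+00) = 30.802728
iter 4: u=1.136295  f(a)=+1.003e-09  f'(a)=-1.110e+00  a ← 30.802728 − (+1.003e-09/-1.110e+00) = 30.802728
iter 5: u=1.136295  f(a)=+2.842e-14  f'(a)=-1.110e+00  a ← 30.802728 − (+2.842e-14/-1.110e+00) = 30.802728
converged: |Δa| < 1e-12 after 5 iterations
sag = a·(cosh(S/(2a)) − 1) = 30.802728·(cosh(1.136295) − 1) = 22.119633
T_max/T_min = cosh(S/(2a)) = 1.718106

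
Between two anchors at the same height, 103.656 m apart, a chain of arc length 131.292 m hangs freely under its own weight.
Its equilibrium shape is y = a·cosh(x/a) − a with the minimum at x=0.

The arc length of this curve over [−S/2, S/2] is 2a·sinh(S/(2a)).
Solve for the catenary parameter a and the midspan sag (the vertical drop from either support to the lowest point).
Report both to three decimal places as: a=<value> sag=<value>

a=42.525 sag=35.691

seed: a₀ = √(S³/(24(L−S))) = √(103.656³/(24·27.636)) = 40.977783
iter 1: u=1.264783  f(a)=+2.297e+00  f'(a)=-1.577e+00  a ← 40.977783 − (+2.297e+00/-1.577e+00) = 42.433768
iter 2: u=1.221386  f(a)=+1.281e-01  f'(a)=-1.406e+00  a ← 42.433768 − (+1.281e-01/-1.406e+00) = 42.524870
iter 3: u=1.218769  f(a)=+4.504e-04  f'(a)=-1.396e+00  a ← 42.524870 − (+4.504e-04/-1.396e+00) = 42.525193
iter 4: u=1.218760  f(a)=+5.613e-09  f'(a)=-1.396e+00  a ← 42.525193 − (+5.613e-09/-1.396e+00) = 42.525193
iter 5: u=1.218760  f(a)=+2.842e-14  f'(a)=-1.396e+00  a ← 42.525193 − (+2.842e-14/-1.396e+00) = 42.525193
converged: |Δa| < 1e-12 after 5 iterations
sag = a·(cosh(S/(2a)) − 1) = 42.525193·(cosh(1.218760) − 1) = 35.691106
T_max/T_min = cosh(S/(2a)) = 1.839293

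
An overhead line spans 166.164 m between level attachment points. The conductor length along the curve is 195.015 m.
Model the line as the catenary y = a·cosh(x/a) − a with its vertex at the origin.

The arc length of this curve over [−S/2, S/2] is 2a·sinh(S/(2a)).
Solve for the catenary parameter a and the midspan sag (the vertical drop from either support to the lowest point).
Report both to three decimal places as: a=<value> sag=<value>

seed: a₀ = √(S³/(24(L−S))) = √(166.164³/(24·28.851)) = 81.399053
iter 1: u=1.020675  f(a)=+1.541e+00  f'(a)=-7.855e-01  a ← 81.399053 − (+1.541e+00/-7.855e-01) = 83.360328
iter 2: u=0.996661  f(a)=+5.744e-02  f'(a)=-7.279e-01  a ← 83.360328 − (+5.744e-02/-7.279e-01) = 83.439235
iter 3: u=0.995719  f(a)=+8.669e-05  f'(a)=-7.257e-01  a ← 83.439235 − (+8.669e-05/-7.257e-01) = 83.439354
iter 4: u=0.995717  f(a)=+1.982e-10  f'(a)=-7.257e-01  a ← 83.439354 − (+1.982e-10/-7.257e-01) = 83.439354
iter 5: u=0.995717  f(a)=+0.000e+00  f'(a)=-7.257e-01  a ← 83.439354 − (+0.000e+00/-7.257e-01) = 83.439354
converged: |Δa| < 1e-12 after 5 iterations
sag = a·(cosh(S/(2a)) − 1) = 83.439354·(cosh(0.995717) − 1) = 44.895514
T_max/T_min = cosh(S/(2a)) = 1.538062

a=83.439 sag=44.896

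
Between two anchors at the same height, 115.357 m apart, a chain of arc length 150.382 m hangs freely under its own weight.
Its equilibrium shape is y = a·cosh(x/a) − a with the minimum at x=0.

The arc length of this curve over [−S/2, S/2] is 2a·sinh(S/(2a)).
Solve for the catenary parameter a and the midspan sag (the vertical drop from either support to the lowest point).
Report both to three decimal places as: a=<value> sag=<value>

a=44.558 sag=42.844

seed: a₀ = √(S³/(24(L−S))) = √(115.357³/(24·35.025)) = 42.733773
iter 1: u=1.349717  f(a)=+3.332e+00  f'(a)=-1.958e+00  a ← 42.733773 − (+3.332e+00/-1.958e+00) = 44.435692
iter 2: u=1.298022  f(a)=+2.094e-01  f'(a)=-1.719e+00  a ← 44.435692 − (+2.094e-01/-1.719e+00) = 44.557519
iter 3: u=1.294473  f(a)=+9.497e-04  f'(a)=-1.703e+00  a ← 44.557519 − (+9.497e-04/-1.703e+00) = 44.558077
iter 4: u=1.294457  f(a)=+1.973e-08  f'(a)=-1.703e+00  a ← 44.558077 − (+1.973e-08/-1.703e+00) = 44.558077
iter 5: u=1.294457  f(a)=+0.000e+00  f'(a)=-1.703e+00  a ← 44.558077 − (+0.000e+00/-1.703e+00) = 44.558077
converged: |Δa| < 1e-12 after 5 iterations
sag = a·(cosh(S/(2a)) − 1) = 44.558077·(cosh(1.294457) − 1) = 42.843918
T_max/T_min = cosh(S/(2a)) = 1.961530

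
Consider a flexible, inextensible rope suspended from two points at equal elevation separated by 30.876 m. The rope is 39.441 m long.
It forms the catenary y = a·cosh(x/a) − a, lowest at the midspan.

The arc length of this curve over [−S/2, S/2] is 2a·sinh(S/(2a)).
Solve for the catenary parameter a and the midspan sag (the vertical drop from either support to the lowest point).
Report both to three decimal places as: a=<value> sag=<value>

seed: a₀ = √(S³/(24(L−S))) = √(30.876³/(24·8.565)) = 11.966365
iter 1: u=1.290116  f(a)=+7.417e-01  f'(a)=-1.684e+00  a ← 11.966365 − (+7.417e-01/-1.684e+00) = 12.406698
iter 2: u=1.244328  f(a)=+4.290e-02  f'(a)=-1.495e+00  a ← 12.406698 − (+4.290e-02/-1.495e+00) = 12.435404
iter 3: u=1.241455  f(a)=+1.631e-04  f'(a)=-1.483e+00  a ← 12.435404 − (+1.631e-04/-1.483e+00) = 12.435514
iter 4: u=1.241445  f(a)=+2.376e-09  f'(a)=-1.483e+00  a ← 12.435514 − (+2.376e-09/-1.483e+00) = 12.435514
iter 5: u=1.241445  f(a)=+0.000e+00  f'(a)=-1.483e+00  a ← 12.435514 − (+0.000e+00/-1.483e+00) = 12.435514
converged: |Δa| < 1e-12 after 5 iterations
sag = a·(cosh(S/(2a)) − 1) = 12.435514·(cosh(1.241445) − 1) = 10.878433
T_max/T_min = cosh(S/(2a)) = 1.874788

a=12.436 sag=10.878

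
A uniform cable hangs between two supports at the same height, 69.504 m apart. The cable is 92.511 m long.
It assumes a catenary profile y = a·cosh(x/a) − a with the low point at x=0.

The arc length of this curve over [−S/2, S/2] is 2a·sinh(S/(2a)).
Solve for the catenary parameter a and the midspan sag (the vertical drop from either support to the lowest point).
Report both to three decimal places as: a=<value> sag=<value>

seed: a₀ = √(S³/(24(L−S))) = √(69.504³/(24·23.007)) = 24.659206
iter 1: u=1.409291  f(a)=+2.396e+00  f'(a)=-2.264e+00  a ← 24.659206 − (+2.396e+00/-2.264e+00) = 25.717471
iter 2: u=1.351299  f(a)=+1.629e-01  f'(a)=-1.966e+00  a ← 25.717471 − (+1.629e-01/-1.966e+00) = 25.800324
iter 3: u=1.346960  f(a)=+8.739e-04  f'(a)=-1.945e+00  a ← 25.800324 − (+8.739e-04/-1.945e+00) = 25.800773
iter 4: u=1.346936  f(a)=+2.546e-08  f'(a)=-1.944e+00  a ← 25.800773 − (+2.546e-08/-1.944e+00) = 25.800773
iter 5: u=1.346936  f(a)=+1.421e-14  f'(a)=-1.944e+00  a ← 25.800773 − (+1.421e-14/-1.944e+00) = 25.800773
converged: |Δa| < 1e-12 after 5 iterations
sag = a·(cosh(S/(2a)) − 1) = 25.800773·(cosh(1.346936) − 1) = 27.163849
T_max/T_min = cosh(S/(2a)) = 2.052831

a=25.801 sag=27.164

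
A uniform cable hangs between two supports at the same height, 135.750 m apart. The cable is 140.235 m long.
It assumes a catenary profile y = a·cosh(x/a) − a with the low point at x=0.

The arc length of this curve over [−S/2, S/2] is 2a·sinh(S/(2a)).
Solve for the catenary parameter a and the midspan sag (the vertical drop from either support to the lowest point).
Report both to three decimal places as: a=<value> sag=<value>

a=153.198 sag=15.284

seed: a₀ = √(S³/(24(L−S))) = √(135.750³/(24·4.485)) = 152.448415
iter 1: u=0.445233  f(a)=+4.466e-02  f'(a)=-6.001e-02  a ← 152.448415 − (+4.466e-02/-6.001e-02) = 153.192637
iter 2: u=0.443070  f(a)=+3.292e-04  f'(a)=-5.913e-02  a ← 153.192637 − (+3.292e-04/-5.913e-02) = 153.198204
iter 3: u=0.443053  f(a)=+1.818e-08  f'(a)=-5.913e-02  a ← 153.198204 − (+1.818e-08/-5.913e-02) = 153.198204
iter 4: u=0.443053  f(a)=+2.842e-14  f'(a)=-5.913e-02  a ← 153.198204 − (+2.842e-14/-5.913e-02) = 153.198204
converged: |Δa| < 1e-12 after 4 iterations
sag = a·(cosh(S/(2a)) − 1) = 153.198204·(cosh(0.443053) − 1) = 15.283705
T_max/T_min = cosh(S/(2a)) = 1.099764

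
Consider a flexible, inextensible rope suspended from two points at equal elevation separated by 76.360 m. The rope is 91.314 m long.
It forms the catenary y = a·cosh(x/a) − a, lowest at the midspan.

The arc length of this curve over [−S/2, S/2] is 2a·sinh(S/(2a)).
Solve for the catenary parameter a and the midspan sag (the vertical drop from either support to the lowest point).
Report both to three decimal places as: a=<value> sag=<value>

seed: a₀ = √(S³/(24(L−S))) = √(76.360³/(24·14.954)) = 35.222045
iter 1: u=1.083980  f(a)=+9.035e-01  f'(a)=-9.532e-01  a ← 35.222045 − (+9.035e-01/-9.532e-01) = 36.169969
iter 2: u=1.055572  f(a)=+3.776e-02  f'(a)=-8.750e-01  a ← 36.169969 − (+3.776e-02/-8.750e-01) = 36.213122
iter 3: u=1.054314  f(a)=+7.232e-05  f'(a)=-8.717e-01  a ← 36.213122 − (+7.232e-05/-8.717e-01) = 36.213205
iter 4: u=1.054312  f(a)=+2.664e-10  f'(a)=-8.717e-01  a ← 36.213205 − (+2.664e-10/-8.717e-01) = 36.213205
iter 5: u=1.054312  f(a)=+0.000e+00  f'(a)=-8.717e-01  a ← 36.213205 − (+0.000e+00/-8.717e-01) = 36.213205
converged: |Δa| < 1e-12 after 5 iterations
sag = a·(cosh(S/(2a)) − 1) = 36.213205·(cosh(1.054312) − 1) = 22.061643
T_max/T_min = cosh(S/(2a)) = 1.609215

a=36.213 sag=22.062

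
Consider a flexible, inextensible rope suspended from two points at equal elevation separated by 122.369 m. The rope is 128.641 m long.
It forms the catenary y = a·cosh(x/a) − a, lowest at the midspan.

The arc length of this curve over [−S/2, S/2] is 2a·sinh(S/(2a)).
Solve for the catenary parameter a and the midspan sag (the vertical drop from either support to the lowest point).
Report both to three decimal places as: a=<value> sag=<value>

seed: a₀ = √(S³/(24(L−S))) = √(122.369³/(24·6.272)) = 110.331233
iter 1: u=0.554553  f(a)=+9.715e-02  f'(a)=-1.172e-01  a ← 110.331233 − (+9.715e-02/-1.172e-01) = 111.159954
iter 2: u=0.550419  f(a)=+1.105e-03  f'(a)=-1.146e-01  a ← 111.159954 − (+1.105e-03/-1.146e-01) = 111.169603
iter 3: u=0.550371  f(a)=+1.468e-07  f'(a)=-1.145e-01  a ← 111.169603 − (+1.468e-07/-1.145e-01) = 111.169604
iter 4: u=0.550371  f(a)=-2.842e-14  f'(a)=-1.145e-01  a ← 111.169604 − (-2.842e-14/-1.145e-01) = 111.169604
converged: |Δa| < 1e-12 after 4 iterations
sag = a·(cosh(S/(2a)) − 1) = 111.169604·(cosh(0.550371) − 1) = 17.266402
T_max/T_min = cosh(S/(2a)) = 1.155316

a=111.170 sag=17.266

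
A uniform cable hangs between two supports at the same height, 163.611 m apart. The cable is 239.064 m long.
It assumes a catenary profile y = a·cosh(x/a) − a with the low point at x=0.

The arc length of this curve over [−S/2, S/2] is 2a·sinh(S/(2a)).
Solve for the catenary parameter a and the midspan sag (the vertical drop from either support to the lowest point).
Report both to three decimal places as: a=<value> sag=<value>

seed: a₀ = √(S³/(24(L−S))) = √(163.611³/(24·75.453)) = 49.178454
iter 1: u=1.663442  f(a)=+1.115e+01  f'(a)=-4.006e+00  a ← 49.178454 − (+1.115e+01/-4.006e+00) = 51.962785
iter 2: u=1.574309  f(a)=+1.017e+00  f'(a)=-3.306e+00  a ← 51.962785 − (+1.017e+00/-3.306e+00) = 52.270548
iter 3: u=1.565040  f(a)=+1.034e-02  f'(a)=-3.239e+00  a ← 52.270548 − (+1.034e-02/-3.239e+00) = 52.273740
iter 4: u=1.564944  f(a)=+1.092e-06  f'(a)=-3.238e+00  a ← 52.273740 − (+1.092e-06/-3.238e+00) = 52.273741
iter 5: u=1.564944  f(a)=+2.842e-14  f'(a)=-3.238e+00  a ← 52.273741 − (+2.842e-14/-3.238e+00) = 52.273741
converged: |Δa| < 1e-12 after 5 iterations
sag = a·(cosh(S/(2a)) − 1) = 52.273741·(cosh(1.564944) − 1) = 78.188679
T_max/T_min = cosh(S/(2a)) = 2.495754

a=52.274 sag=78.189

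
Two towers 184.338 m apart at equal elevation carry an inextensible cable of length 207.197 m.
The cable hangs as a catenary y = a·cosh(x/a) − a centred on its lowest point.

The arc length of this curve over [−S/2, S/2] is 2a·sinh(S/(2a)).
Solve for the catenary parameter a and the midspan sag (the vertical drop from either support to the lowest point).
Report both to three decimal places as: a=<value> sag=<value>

seed: a₀ = √(S³/(24(L−S))) = √(184.338³/(24·22.859)) = 106.853333
iter 1: u=0.862575  f(a)=+8.656e-01  f'(a)=-4.605e-01  a ← 106.853333 − (+8.656e-01/-4.605e-01) = 108.732864
iter 2: u=0.847665  f(a)=+2.337e-02  f'(a)=-4.360e-01  a ← 108.732864 − (+2.337e-02/-4.360e-01) = 108.786461
iter 3: u=0.847247  f(a)=+1.808e-05  f'(a)=-4.353e-01  a ← 108.786461 − (+1.808e-05/-4.353e-01) = 108.786502
iter 4: u=0.847247  f(a)=+1.086e-11  f'(a)=-4.353e-01  a ← 108.786502 − (+1.086e-11/-4.353e-01) = 108.786502
converged: |Δa| < 1e-12 after 4 iterations
sag = a·(cosh(S/(2a)) − 1) = 108.786502·(cosh(0.847247) − 1) = 41.437172
T_max/T_min = cosh(S/(2a)) = 1.380904

a=108.787 sag=41.437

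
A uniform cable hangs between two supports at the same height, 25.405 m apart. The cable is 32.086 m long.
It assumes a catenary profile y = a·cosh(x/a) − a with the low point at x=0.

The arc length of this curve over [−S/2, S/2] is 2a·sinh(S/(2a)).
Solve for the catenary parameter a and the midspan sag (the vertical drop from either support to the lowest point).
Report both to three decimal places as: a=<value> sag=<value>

seed: a₀ = √(S³/(24(L−S))) = √(25.405³/(24·6.681)) = 10.112358
iter 1: u=1.256136  f(a)=+5.473e-01  f'(a)=-1.542e+00  a ← 10.112358 − (+5.473e-01/-1.542e+00) = 10.467320
iter 2: u=1.213539  f(a)=+3.014e-02  f'(a)=-1.376e+00  a ← 10.467320 − (+3.014e-02/-1.376e+00) = 10.489218
iter 3: u=1.211005  f(a)=+1.032e-04  f'(a)=-1.367e+00  a ← 10.489218 − (+1.032e-04/-1.367e+00) = 10.489293
iter 4: u=1.210997  f(a)=+1.218e-09  f'(a)=-1.367e+00  a ← 10.489293 − (+1.218e-09/-1.367e+00) = 10.489293
iter 5: u=1.210997  f(a)=+0.000e+00  f'(a)=-1.367e+00  a ← 10.489293 − (+0.000e+00/-1.367e+00) = 10.489293
converged: |Δa| < 1e-12 after 5 iterations
sag = a·(cosh(S/(2a)) − 1) = 10.489293·(cosh(1.210997) − 1) = 8.678469
T_max/T_min = cosh(S/(2a)) = 1.827365

a=10.489 sag=8.678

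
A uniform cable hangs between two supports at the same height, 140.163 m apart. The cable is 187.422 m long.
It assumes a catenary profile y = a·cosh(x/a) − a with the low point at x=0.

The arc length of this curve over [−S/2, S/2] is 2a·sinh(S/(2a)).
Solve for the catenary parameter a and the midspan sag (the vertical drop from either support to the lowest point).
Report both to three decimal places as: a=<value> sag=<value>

a=51.593 sag=55.382

seed: a₀ = √(S³/(24(L−S))) = √(140.163³/(24·47.259)) = 49.272227
iter 1: u=1.422333  f(a)=+5.017e+00  f'(a)=-2.335e+00  a ← 49.272227 − (+5.017e+00/-2.335e+00) = 51.420474
iter 2: u=1.362910  f(a)=+3.468e-01  f'(a)=-2.023e+00  a ← 51.420474 − (+3.468e-01/-2.023e+00) = 51.591909
iter 3: u=1.358382  f(a)=+1.929e-03  f'(a)=-2.000e+00  a ← 51.591909 − (+1.929e-03/-2.000e+00) = 51.592873
iter 4: u=1.358356  f(a)=+6.039e-08  f'(a)=-2.000e+00  a ← 51.592873 − (+6.039e-08/-2.000e+00) = 51.592873
iter 5: u=1.358356  f(a)=+0.000e+00  f'(a)=-2.000e+00  a ← 51.592873 − (+0.000e+00/-2.000e+00) = 51.592873
converged: |Δa| < 1e-12 after 5 iterations
sag = a·(cosh(S/(2a)) − 1) = 51.592873·(cosh(1.358356) − 1) = 55.381778
T_max/T_min = cosh(S/(2a)) = 2.073439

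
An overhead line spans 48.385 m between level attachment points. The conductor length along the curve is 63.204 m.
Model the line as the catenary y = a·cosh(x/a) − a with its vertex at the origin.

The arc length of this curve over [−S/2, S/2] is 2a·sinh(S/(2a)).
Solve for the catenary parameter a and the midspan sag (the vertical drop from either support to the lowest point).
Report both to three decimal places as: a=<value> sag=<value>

seed: a₀ = √(S³/(24(L−S))) = √(48.385³/(24·14.819)) = 17.846417
iter 1: u=1.355594  f(a)=+1.423e+00  f'(a)=-1.987e+00  a ← 17.846417 − (+1.423e+00/-1.987e+00) = 18.562563
iter 2: u=1.303295  f(a)=+9.012e-02  f'(a)=-1.742e+00  a ← 18.562563 − (+9.012e-02/-1.742e+00) = 18.614290
iter 3: u=1.299674  f(a)=+4.157e-04  f'(a)=-1.726e+00  a ← 18.614290 − (+4.157e-04/-1.726e+00) = 18.614531
iter 4: u=1.299657  f(a)=+8.934e-09  f'(a)=-1.726e+00  a ← 18.614531 − (+8.934e-09/-1.726e+00) = 18.614531
iter 5: u=1.299657  f(a)=-7.105e-15  f'(a)=-1.726e+00  a ← 18.614531 − (-7.105e-15/-1.726e+00) = 18.614531
converged: |Δa| < 1e-12 after 5 iterations
sag = a·(cosh(S/(2a)) − 1) = 18.614531·(cosh(1.299657) − 1) = 18.062263
T_max/T_min = cosh(S/(2a)) = 1.970331

a=18.615 sag=18.062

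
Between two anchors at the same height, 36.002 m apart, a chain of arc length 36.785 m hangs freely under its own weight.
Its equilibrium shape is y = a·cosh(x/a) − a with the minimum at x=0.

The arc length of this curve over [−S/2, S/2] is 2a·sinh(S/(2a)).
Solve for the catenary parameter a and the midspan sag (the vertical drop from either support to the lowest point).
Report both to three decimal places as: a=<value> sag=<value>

a=49.993 sag=3.276

seed: a₀ = √(S³/(24(L−S))) = √(36.002³/(24·0.783)) = 49.831440
iter 1: u=0.361238  f(a)=+5.125e-03  f'(a)=-3.184e-02  a ← 49.831440 − (+5.125e-03/-3.184e-02) = 49.992402
iter 2: u=0.360075  f(a)=+2.494e-05  f'(a)=-3.153e-02  a ← 49.992402 − (+2.494e-05/-3.153e-02) = 49.993193
iter 3: u=0.360069  f(a)=+5.969e-10  f'(a)=-3.153e-02  a ← 49.993193 − (+5.969e-10/-3.153e-02) = 49.993193
iter 4: u=0.360069  f(a)=+7.105e-15  f'(a)=-3.153e-02  a ← 49.993193 − (+7.105e-15/-3.153e-02) = 49.993193
converged: |Δa| < 1e-12 after 4 iterations
sag = a·(cosh(S/(2a)) − 1) = 49.993193·(cosh(0.360069) − 1) = 3.275967
T_max/T_min = cosh(S/(2a)) = 1.065528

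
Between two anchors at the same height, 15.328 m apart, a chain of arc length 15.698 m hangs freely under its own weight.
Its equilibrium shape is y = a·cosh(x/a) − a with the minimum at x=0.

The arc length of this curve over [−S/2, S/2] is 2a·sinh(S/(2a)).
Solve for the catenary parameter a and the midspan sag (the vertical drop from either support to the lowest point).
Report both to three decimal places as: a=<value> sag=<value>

seed: a₀ = √(S³/(24(L−S))) = √(15.328³/(24·0.370)) = 20.138251
iter 1: u=0.380569  f(a)=+2.689e-03  f'(a)=-3.728e-02  a ← 20.138251 − (+2.689e-03/-3.728e-02) = 20.210370
iter 2: u=0.379211  f(a)=+1.451e-05  f'(a)=-3.688e-02  a ← 20.210370 − (+1.451e-05/-3.688e-02) = 20.210764
iter 3: u=0.379204  f(a)=+4.278e-10  f'(a)=-3.688e-02  a ← 20.210764 − (+4.278e-10/-3.688e-02) = 20.210764
iter 4: u=0.379204  f(a)=+0.000e+00  f'(a)=-3.688e-02  a ← 20.210764 − (+0.000e+00/-3.688e-02) = 20.210764
converged: |Δa| < 1e-12 after 4 iterations
sag = a·(cosh(S/(2a)) − 1) = 20.210764·(cosh(0.379204) − 1) = 1.470605
T_max/T_min = cosh(S/(2a)) = 1.072763

a=20.211 sag=1.471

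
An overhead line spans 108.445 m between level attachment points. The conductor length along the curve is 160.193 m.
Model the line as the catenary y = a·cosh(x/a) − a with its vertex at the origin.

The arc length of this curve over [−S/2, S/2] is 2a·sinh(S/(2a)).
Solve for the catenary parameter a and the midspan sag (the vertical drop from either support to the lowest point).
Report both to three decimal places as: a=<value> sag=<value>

a=34.126 sag=52.937

seed: a₀ = √(S³/(24(L−S))) = √(108.445³/(24·51.748)) = 32.045119
iter 1: u=1.692067  f(a)=+7.934e+00  f'(a)=-4.254e+00  a ← 32.045119 − (+7.934e+00/-4.254e+00) = 33.910034
iter 2: u=1.599011  f(a)=+7.453e-01  f'(a)=-3.489e+00  a ← 33.910034 − (+7.453e-01/-3.489e+00) = 34.123631
iter 3: u=1.589001  f(a)=+8.083e-03  f'(a)=-3.414e+00  a ← 34.123631 − (+8.083e-03/-3.414e+00) = 34.125998
iter 4: u=1.588891  f(a)=+9.735e-07  f'(a)=-3.413e+00  a ← 34.125998 − (+9.735e-07/-3.413e+00) = 34.125998
iter 5: u=1.588891  f(a)=+2.842e-14  f'(a)=-3.413e+00  a ← 34.125998 − (+2.842e-14/-3.413e+00) = 34.125998
converged: |Δa| < 1e-12 after 5 iterations
sag = a·(cosh(S/(2a)) − 1) = 34.125998·(cosh(1.588891) − 1) = 52.937387
T_max/T_min = cosh(S/(2a)) = 2.551233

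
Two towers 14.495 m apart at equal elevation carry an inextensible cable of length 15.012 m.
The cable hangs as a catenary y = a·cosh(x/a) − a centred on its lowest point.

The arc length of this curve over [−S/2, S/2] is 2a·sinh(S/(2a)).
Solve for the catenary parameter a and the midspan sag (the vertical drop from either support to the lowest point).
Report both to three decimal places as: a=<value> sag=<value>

a=15.750 sag=1.697

seed: a₀ = √(S³/(24(L−S))) = √(14.495³/(24·0.517)) = 15.666661
iter 1: u=0.462607  f(a)=+5.560e-03  f'(a)=-6.742e-02  a ← 15.666661 − (+5.560e-03/-6.742e-02) = 15.749129
iter 2: u=0.460184  f(a)=+4.421e-05  f'(a)=-6.635e-02  a ← 15.749129 − (+4.421e-05/-6.635e-02) = 15.749795
iter 3: u=0.460165  f(a)=+2.845e-09  f'(a)=-6.635e-02  a ← 15.749795 − (+2.845e-09/-6.635e-02) = 15.749795
iter 4: u=0.460165  f(a)=+1.776e-15  f'(a)=-6.635e-02  a ← 15.749795 − (+1.776e-15/-6.635e-02) = 15.749795
converged: |Δa| < 1e-12 after 4 iterations
sag = a·(cosh(S/(2a)) − 1) = 15.749795·(cosh(0.460165) − 1) = 1.697155
T_max/T_min = cosh(S/(2a)) = 1.107757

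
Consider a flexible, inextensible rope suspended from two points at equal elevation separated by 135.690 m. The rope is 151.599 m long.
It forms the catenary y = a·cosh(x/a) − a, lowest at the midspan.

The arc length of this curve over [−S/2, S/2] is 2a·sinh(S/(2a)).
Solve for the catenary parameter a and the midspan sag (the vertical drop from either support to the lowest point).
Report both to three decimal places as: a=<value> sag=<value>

a=82.276 sag=29.594

seed: a₀ = √(S³/(24(L−S))) = √(135.690³/(24·15.909)) = 80.889975
iter 1: u=0.838732  f(a)=+5.690e-01  f'(a)=-4.217e-01  a ← 80.889975 − (+5.690e-01/-4.217e-01) = 82.239294
iter 2: u=0.824971  f(a)=+1.455e-02  f'(a)=-4.004e-01  a ← 82.239294 − (+1.455e-02/-4.004e-01) = 82.275634
iter 3: u=0.824606  f(a)=+1.007e-05  f'(a)=-3.999e-01  a ← 82.275634 − (+1.007e-05/-3.999e-01) = 82.275659
iter 4: u=0.824606  f(a)=+4.860e-12  f'(a)=-3.999e-01  a ← 82.275659 − (+4.860e-12/-3.999e-01) = 82.275659
converged: |Δa| < 1e-12 after 4 iterations
sag = a·(cosh(S/(2a)) − 1) = 82.275659·(cosh(0.824606) − 1) = 29.594124
T_max/T_min = cosh(S/(2a)) = 1.359695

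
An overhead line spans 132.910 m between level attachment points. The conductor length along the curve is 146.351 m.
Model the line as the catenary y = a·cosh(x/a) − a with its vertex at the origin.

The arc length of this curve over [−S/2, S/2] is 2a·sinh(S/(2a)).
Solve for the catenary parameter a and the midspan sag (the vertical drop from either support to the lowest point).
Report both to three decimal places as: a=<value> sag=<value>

a=86.578 sag=26.782

seed: a₀ = √(S³/(24(L−S))) = √(132.910³/(24·13.441)) = 85.312973
iter 1: u=0.778955  f(a)=+4.137e-01  f'(a)=-3.346e-01  a ← 85.312973 − (+4.137e-01/-3.346e-01) = 86.549304
iter 2: u=0.767828  f(a)=+9.165e-03  f'(a)=-3.200e-01  a ← 86.549304 − (+9.165e-03/-3.200e-01) = 86.577948
iter 3: u=0.767574  f(a)=+4.724e-06  f'(a)=-3.196e-01  a ← 86.577948 − (+4.724e-06/-3.196e-01) = 86.577963
iter 4: u=0.767574  f(a)=+1.279e-12  f'(a)=-3.196e-01  a ← 86.577963 − (+1.279e-12/-3.196e-01) = 86.577963
converged: |Δa| < 1e-12 after 4 iterations
sag = a·(cosh(S/(2a)) − 1) = 86.577963·(cosh(0.767574) − 1) = 26.781631
T_max/T_min = cosh(S/(2a)) = 1.309335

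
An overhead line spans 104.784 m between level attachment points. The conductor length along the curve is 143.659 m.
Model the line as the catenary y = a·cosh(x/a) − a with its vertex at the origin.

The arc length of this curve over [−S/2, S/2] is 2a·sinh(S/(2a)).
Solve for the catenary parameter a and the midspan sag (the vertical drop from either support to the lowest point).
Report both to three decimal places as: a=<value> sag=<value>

seed: a₀ = √(S³/(24(L−S))) = √(104.784³/(24·38.875)) = 35.115725
iter 1: u=1.491981  f(a)=+4.563e+00  f'(a)=-2.748e+00  a ← 35.115725 − (+4.563e+00/-2.748e+00) = 36.776451
iter 2: u=1.424607  f(a)=+3.437e-01  f'(a)=-2.348e+00  a ← 36.776451 − (+3.437e-01/-2.348e+00) = 36.922820
iter 3: u=1.418960  f(a)=+2.301e-03  f'(a)=-2.317e+00  a ← 36.922820 − (+2.301e-03/-2.317e+00) = 36.923813
iter 4: u=1.418922  f(a)=+1.046e-07  f'(a)=-2.317e+00  a ← 36.923813 − (+1.046e-07/-2.317e+00) = 36.923813
iter 5: u=1.418922  f(a)=-2.842e-14  f'(a)=-2.317e+00  a ← 36.923813 − (-2.842e-14/-2.317e+00) = 36.923813
converged: |Δa| < 1e-12 after 5 iterations
sag = a·(cosh(S/(2a)) − 1) = 36.923813·(cosh(1.418922) − 1) = 43.840319
T_max/T_min = cosh(S/(2a)) = 2.187318

a=36.924 sag=43.840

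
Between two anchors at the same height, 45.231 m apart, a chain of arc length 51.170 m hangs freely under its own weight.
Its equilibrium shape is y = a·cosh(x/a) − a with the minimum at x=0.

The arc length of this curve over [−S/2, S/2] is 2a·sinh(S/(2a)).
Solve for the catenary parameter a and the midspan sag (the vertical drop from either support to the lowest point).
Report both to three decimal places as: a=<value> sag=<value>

seed: a₀ = √(S³/(24(L−S))) = √(45.231³/(24·5.939)) = 25.479565
iter 1: u=0.887594  f(a)=+2.384e-01  f'(a)=-5.040e-01  a ← 25.479565 − (+2.384e-01/-5.040e-01) = 25.952586
iter 2: u=0.871416  f(a)=+6.800e-03  f'(a)=-4.756e-01  a ← 25.952586 − (+6.800e-03/-4.756e-01) = 25.966885
iter 3: u=0.870936  f(a)=+5.894e-06  f'(a)=-4.747e-01  a ← 25.966885 − (+5.894e-06/-4.747e-01) = 25.966898
iter 4: u=0.870936  f(a)=+4.434e-12  f'(a)=-4.747e-01  a ← 25.966898 − (+4.434e-12/-4.747e-01) = 25.966898
converged: |Δa| < 1e-12 after 4 iterations
sag = a·(cosh(S/(2a)) − 1) = 25.966898·(cosh(0.870936) − 1) = 10.486799
T_max/T_min = cosh(S/(2a)) = 1.403853

a=25.967 sag=10.487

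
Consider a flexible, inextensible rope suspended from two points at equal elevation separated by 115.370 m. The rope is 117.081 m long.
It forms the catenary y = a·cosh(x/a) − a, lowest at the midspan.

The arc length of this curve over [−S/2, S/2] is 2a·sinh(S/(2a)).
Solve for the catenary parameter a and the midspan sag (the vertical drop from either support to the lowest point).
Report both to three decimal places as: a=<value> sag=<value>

seed: a₀ = √(S³/(24(L−S))) = √(115.370³/(24·1.711)) = 193.378734
iter 1: u=0.298301  f(a)=+7.629e-03  f'(a)=-1.785e-02  a ← 193.378734 − (+7.629e-03/-1.785e-02) = 193.806019
iter 2: u=0.297643  f(a)=+2.536e-05  f'(a)=-1.774e-02  a ← 193.806019 − (+2.536e-05/-1.774e-02) = 193.807449
iter 3: u=0.297641  f(a)=+2.823e-10  f'(a)=-1.773e-02  a ← 193.807449 − (+2.823e-10/-1.773e-02) = 193.807449
iter 4: u=0.297641  f(a)=+0.000e+00  f'(a)=-1.773e-02  a ← 193.807449 − (+0.000e+00/-1.773e-02) = 193.807449
converged: |Δa| < 1e-12 after 4 iterations
sag = a·(cosh(S/(2a)) − 1) = 193.807449·(cosh(0.297641) − 1) = 8.648268
T_max/T_min = cosh(S/(2a)) = 1.044623

a=193.807 sag=8.648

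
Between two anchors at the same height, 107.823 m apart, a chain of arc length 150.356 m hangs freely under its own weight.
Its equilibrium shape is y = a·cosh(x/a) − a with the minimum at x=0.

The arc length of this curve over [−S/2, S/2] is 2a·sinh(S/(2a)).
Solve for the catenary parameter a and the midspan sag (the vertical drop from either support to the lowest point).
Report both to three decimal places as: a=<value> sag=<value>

seed: a₀ = √(S³/(24(L−S))) = √(107.823³/(24·42.533)) = 35.042775
iter 1: u=1.538448  f(a)=+5.327e+00  f'(a)=-3.053e+00  a ← 35.042775 − (+5.327e+00/-3.053e+00) = 36.787600
iter 2: u=1.465480  f(a)=+4.237e-01  f'(a)=-2.585e+00  a ← 36.787600 − (+4.237e-01/-2.585e+00) = 36.951510
iter 3: u=1.458980  f(a)=+3.192e-03  f'(a)=-2.546e+00  a ← 36.951510 − (+3.192e-03/-2.546e+00) = 36.952764
iter 4: u=1.458930  f(a)=+1.843e-07  f'(a)=-2.546e+00  a ← 36.952764 − (+1.843e-07/-2.546e+00) = 36.952764
iter 5: u=1.458930  f(a)=+5.684e-14  f'(a)=-2.546e+00  a ← 36.952764 − (+5.684e-14/-2.546e+00) = 36.952764
converged: |Δa| < 1e-12 after 5 iterations
sag = a·(cosh(S/(2a)) − 1) = 36.952764·(cosh(1.458930) − 1) = 46.816195
T_max/T_min = cosh(S/(2a)) = 2.266920

a=36.953 sag=46.816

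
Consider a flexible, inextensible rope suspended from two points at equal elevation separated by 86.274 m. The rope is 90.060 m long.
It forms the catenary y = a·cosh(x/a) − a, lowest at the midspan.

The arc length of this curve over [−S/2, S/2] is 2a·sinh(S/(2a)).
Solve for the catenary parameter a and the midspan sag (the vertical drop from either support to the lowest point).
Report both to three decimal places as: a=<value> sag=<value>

a=84.615 sag=11.236

seed: a₀ = √(S³/(24(L−S))) = √(86.274³/(24·3.786)) = 84.066695
iter 1: u=0.513128  f(a)=+5.016e-02  f'(a)=-9.247e-02  a ← 84.066695 − (+5.016e-02/-9.247e-02) = 84.609130
iter 2: u=0.509839  f(a)=+4.896e-04  f'(a)=-9.067e-02  a ← 84.609130 − (+4.896e-04/-9.067e-02) = 84.614530
iter 3: u=0.509806  f(a)=+4.767e-08  f'(a)=-9.065e-02  a ← 84.614530 − (+4.767e-08/-9.065e-02) = 84.614531
iter 4: u=0.509806  f(a)=+4.263e-14  f'(a)=-9.065e-02  a ← 84.614531 − (+4.263e-14/-9.065e-02) = 84.614531
converged: |Δa| < 1e-12 after 4 iterations
sag = a·(cosh(S/(2a)) − 1) = 84.614531·(cosh(0.509806) − 1) = 11.235976
T_max/T_min = cosh(S/(2a)) = 1.132790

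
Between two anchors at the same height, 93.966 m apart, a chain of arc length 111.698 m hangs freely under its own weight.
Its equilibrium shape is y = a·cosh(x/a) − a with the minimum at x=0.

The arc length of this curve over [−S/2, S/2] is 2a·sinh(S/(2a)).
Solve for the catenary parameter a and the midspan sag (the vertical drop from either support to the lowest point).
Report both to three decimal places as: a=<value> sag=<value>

a=45.353 sag=26.591

seed: a₀ = √(S³/(24(L−S))) = √(93.966³/(24·17.732)) = 44.154160
iter 1: u=1.064067  f(a)=+1.031e+00  f'(a)=-8.979e-01  a ← 44.154160 − (+1.031e+00/-8.979e-01) = 45.302792
iter 2: u=1.037088  f(a)=+4.161e-02  f'(a)=-8.267e-01  a ← 45.302792 − (+4.161e-02/-8.267e-01) = 45.353128
iter 3: u=1.035937  f(a)=+7.407e-05  f'(a)=-8.238e-01  a ← 45.353128 − (+7.407e-05/-8.238e-01) = 45.353218
iter 4: u=1.035935  f(a)=+2.355e-10  f'(a)=-8.238e-01  a ← 45.353218 − (+2.355e-10/-8.238e-01) = 45.353218
iter 5: u=1.035935  f(a)=-1.421e-14  f'(a)=-8.238e-01  a ← 45.353218 − (-1.421e-14/-8.238e-01) = 45.353218
converged: |Δa| < 1e-12 after 5 iterations
sag = a·(cosh(S/(2a)) − 1) = 45.353218·(cosh(1.035935) − 1) = 26.591380
T_max/T_min = cosh(S/(2a)) = 1.586317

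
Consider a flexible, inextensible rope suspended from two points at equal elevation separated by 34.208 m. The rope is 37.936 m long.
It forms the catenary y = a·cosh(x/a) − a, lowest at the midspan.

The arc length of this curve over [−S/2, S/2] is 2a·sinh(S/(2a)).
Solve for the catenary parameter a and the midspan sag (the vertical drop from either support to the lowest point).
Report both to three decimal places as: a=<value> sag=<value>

seed: a₀ = √(S³/(24(L−S))) = √(34.208³/(24·3.728)) = 21.151830
iter 1: u=0.808630  f(a)=+1.238e-01  f'(a)=-3.761e-01  a ← 21.151830 − (+1.238e-01/-3.761e-01) = 21.481000
iter 2: u=0.796239  f(a)=+2.949e-03  f'(a)=-3.584e-01  a ← 21.481000 − (+2.949e-03/-3.584e-01) = 21.489229
iter 3: u=0.795934  f(a)=+1.764e-06  f'(a)=-3.579e-01  a ← 21.489229 − (+1.764e-06/-3.579e-01) = 21.489234
iter 4: u=0.795933  f(a)=+6.324e-13  f'(a)=-3.579e-01  a ← 21.489234 − (+6.324e-13/-3.579e-01) = 21.489234
converged: |Δa| < 1e-12 after 4 iterations
sag = a·(cosh(S/(2a)) − 1) = 21.489234·(cosh(0.795933) − 1) = 7.173847
T_max/T_min = cosh(S/(2a)) = 1.333834

a=21.489 sag=7.174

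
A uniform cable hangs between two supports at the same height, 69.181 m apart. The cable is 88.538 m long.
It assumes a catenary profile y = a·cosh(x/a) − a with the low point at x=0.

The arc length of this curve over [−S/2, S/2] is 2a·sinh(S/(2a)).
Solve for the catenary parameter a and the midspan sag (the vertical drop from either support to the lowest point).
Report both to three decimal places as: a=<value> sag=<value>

a=27.752 sag=24.497

seed: a₀ = √(S³/(24(L−S))) = √(69.181³/(24·19.357)) = 26.696579
iter 1: u=1.295690  f(a)=+1.691e+00  f'(a)=-1.709e+00  a ← 26.696579 − (+1.691e+00/-1.709e+00) = 27.686433
iter 2: u=1.249366  f(a)=+9.862e-02  f'(a)=-1.515e+00  a ← 27.686433 − (+9.862e-02/-1.515e+00) = 27.751541
iter 3: u=1.246435  f(a)=+3.812e-04  f'(a)=-1.503e+00  a ← 27.751541 − (+3.812e-04/-1.503e+00) = 27.751794
iter 4: u=1.246424  f(a)=+5.745e-09  f'(a)=-1.503e+00  a ← 27.751794 − (+5.745e-09/-1.503e+00) = 27.751794
iter 5: u=1.246424  f(a)=+1.421e-14  f'(a)=-1.503e+00  a ← 27.751794 − (+1.421e-14/-1.503e+00) = 27.751794
converged: |Δa| < 1e-12 after 5 iterations
sag = a·(cosh(S/(2a)) − 1) = 27.751794·(cosh(1.246424) − 1) = 24.496712
T_max/T_min = cosh(S/(2a)) = 1.882707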